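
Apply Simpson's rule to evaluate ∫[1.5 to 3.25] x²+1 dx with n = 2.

f(x) = x²+1
a = 1.5, b = 3.25, n = 2
h = (b - a)/n = 0.875000

Simpson's rule: (h/3)[f(x₀) + 4f(x₁) + 2f(x₂) + ... + f(xₙ)]

x_0 = 1.5000, f(x_0) = 3.250000, coefficient = 1
x_1 = 2.3750, f(x_1) = 6.640625, coefficient = 4
x_2 = 3.2500, f(x_2) = 11.562500, coefficient = 1

I ≈ (0.875000/3) × 41.375000 = 12.067708
Exact value: 12.067708
Error: 0.000000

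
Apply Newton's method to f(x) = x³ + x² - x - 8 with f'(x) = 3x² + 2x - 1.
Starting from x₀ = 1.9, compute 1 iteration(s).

f(x) = x³ + x² - x - 8
f'(x) = 3x² + 2x - 1
x₀ = 1.9

Newton-Raphson formula: x_{n+1} = x_n - f(x_n)/f'(x_n)

Iteration 1:
  f(1.900000) = 0.569000
  f'(1.900000) = 13.630000
  x_1 = 1.900000 - 0.569000/13.630000 = 1.858254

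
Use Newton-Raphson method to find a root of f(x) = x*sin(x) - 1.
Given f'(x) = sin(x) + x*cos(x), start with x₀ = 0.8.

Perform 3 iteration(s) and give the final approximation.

f(x) = x*sin(x) - 1
f'(x) = sin(x) + x*cos(x)
x₀ = 0.8

Newton-Raphson formula: x_{n+1} = x_n - f(x_n)/f'(x_n)

Iteration 1:
  f(0.800000) = -0.426115
  f'(0.800000) = 1.274721
  x_1 = 0.800000 - (-0.426115)/1.274721 = 1.134281
Iteration 2:
  f(1.134281) = 0.027920
  f'(1.134281) = 1.385786
  x_2 = 1.134281 - 0.027920/1.385786 = 1.114134
Iteration 3:
  f(1.114134) = -0.000033
  f'(1.114134) = 1.388812
  x_3 = 1.114134 - (-0.000033)/1.388812 = 1.114157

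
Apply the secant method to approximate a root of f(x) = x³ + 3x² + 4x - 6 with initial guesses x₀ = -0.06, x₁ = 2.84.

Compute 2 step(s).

f(x) = x³ + 3x² + 4x - 6
x₀ = -0.06, x₁ = 2.84

Secant formula: x_{n+1} = x_n - f(x_n)(x_n - x_{n-1})/(f(x_n) - f(x_{n-1}))

Iteration 1:
  f(-0.060000) = -6.229416
  f(2.840000) = 52.463104
  x_2 = 2.840000 - 52.463104×(2.840000 - (-0.060000))/(52.463104 - (-6.229416))
       = 0.247796
Iteration 2:
  f(2.840000) = 52.463104
  f(0.247796) = -4.809394
  x_3 = 0.247796 - (-4.809394)×(0.247796 - 2.840000)/(-4.809394 - 52.463104)
       = 0.465473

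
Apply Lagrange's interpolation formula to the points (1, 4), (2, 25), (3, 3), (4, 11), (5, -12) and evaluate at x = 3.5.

Lagrange interpolation formula:
P(x) = Σ yᵢ × Lᵢ(x)
where Lᵢ(x) = Π_{j≠i} (x - xⱼ)/(xᵢ - xⱼ)

L_0(3.5) = (3.5 - 2)/(1 - 2) × (3.5 - 3)/(1 - 3) × (3.5 - 4)/(1 - 4) × (3.5 - 5)/(1 - 5) = 0.023438
L_1(3.5) = (3.5 - 1)/(2 - 1) × (3.5 - 3)/(2 - 3) × (3.5 - 4)/(2 - 4) × (3.5 - 5)/(2 - 5) = -0.156250
L_2(3.5) = (3.5 - 1)/(3 - 1) × (3.5 - 2)/(3 - 2) × (3.5 - 4)/(3 - 4) × (3.5 - 5)/(3 - 5) = 0.703125
L_3(3.5) = (3.5 - 1)/(4 - 1) × (3.5 - 2)/(4 - 2) × (3.5 - 3)/(4 - 3) × (3.5 - 5)/(4 - 5) = 0.468750
L_4(3.5) = (3.5 - 1)/(5 - 1) × (3.5 - 2)/(5 - 2) × (3.5 - 3)/(5 - 3) × (3.5 - 4)/(5 - 4) = -0.039062

P(3.5) = 4×L_0(3.5) + 25×L_1(3.5) + 3×L_2(3.5) + 11×L_3(3.5) + (-12)×L_4(3.5)
P(3.5) = 3.921875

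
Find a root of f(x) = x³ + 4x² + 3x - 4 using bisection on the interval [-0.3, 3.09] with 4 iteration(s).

f(x) = x³ + 4x² + 3x - 4
Initial interval: [-0.3, 3.09]

Iteration 1:
  c_1 = (-0.300000 + 3.090000)/2 = 1.395000
  f(c_1) = f(1.395000) = 10.683805
  f(a) × f(c) < 0, new interval: [-0.300000, 1.395000]
Iteration 2:
  c_2 = (-0.300000 + 1.395000)/2 = 0.547500
  f(c_2) = f(0.547500) = -0.994358
  f(a) × f(c) ≥ 0, new interval: [0.547500, 1.395000]
Iteration 3:
  c_3 = (0.547500 + 1.395000)/2 = 0.971250
  f(c_3) = f(0.971250) = 3.603262
  f(a) × f(c) < 0, new interval: [0.547500, 0.971250]
Iteration 4:
  c_4 = (0.547500 + 0.971250)/2 = 0.759375
  f(c_4) = f(0.759375) = 1.022620
  f(a) × f(c) < 0, new interval: [0.547500, 0.759375]

After 4 iteration(s), the approximation is c_4 = 0.759375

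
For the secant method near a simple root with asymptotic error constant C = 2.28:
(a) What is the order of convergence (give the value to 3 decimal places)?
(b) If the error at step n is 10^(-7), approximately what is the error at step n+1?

(a) Secant method has superlinear convergence with order φ = (1+√5)/2 ≈ 1.618.
    This means |e_{n+1}| ≈ C|e_n|^1.618.

(b) With |e_n| = 10^(-7) and C = 2.28:
    |e_{n+1}| ≈ 2.28 × (10^(-7))^1.618 = 2.28 × 10^(-11.33)

(a) ≈ 1.618 (golden ratio); (b) |e_{n+1}| ≈ 1.076e-11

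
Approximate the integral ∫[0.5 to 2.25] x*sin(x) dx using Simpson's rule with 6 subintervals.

f(x) = x*sin(x)
a = 0.5, b = 2.25, n = 6
h = (b - a)/n = 0.291667

Simpson's rule: (h/3)[f(x₀) + 4f(x₁) + 2f(x₂) + ... + f(xₙ)]

x_0 = 0.5000, f(x_0) = 0.239713, coefficient = 1
x_1 = 0.7917, f(x_1) = 0.563291, coefficient = 4
x_2 = 1.0833, f(x_2) = 0.957151, coefficient = 2
x_3 = 1.3750, f(x_3) = 1.348728, coefficient = 4
x_4 = 1.6667, f(x_4) = 1.659013, coefficient = 2
x_5 = 1.9583, f(x_5) = 1.813109, coefficient = 4
x_6 = 2.2500, f(x_6) = 1.750665, coefficient = 1

I ≈ (0.291667/3) × 22.123216 = 2.150868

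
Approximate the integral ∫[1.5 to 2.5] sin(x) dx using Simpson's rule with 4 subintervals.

f(x) = sin(x)
a = 1.5, b = 2.5, n = 4
h = (b - a)/n = 0.250000

Simpson's rule: (h/3)[f(x₀) + 4f(x₁) + 2f(x₂) + ... + f(xₙ)]

x_0 = 1.5000, f(x_0) = 0.997495, coefficient = 1
x_1 = 1.7500, f(x_1) = 0.983986, coefficient = 4
x_2 = 2.0000, f(x_2) = 0.909297, coefficient = 2
x_3 = 2.2500, f(x_3) = 0.778073, coefficient = 4
x_4 = 2.5000, f(x_4) = 0.598472, coefficient = 1

I ≈ (0.250000/3) × 10.462799 = 0.871900
Exact value: 0.871881
Error: 0.000019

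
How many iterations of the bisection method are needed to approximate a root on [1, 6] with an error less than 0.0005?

We need (b-a)/2^n ≤ 0.0005
(6 - 1)/2^n ≤ 0.0005
5/2^n ≤ 0.0005
2^n ≥ 10000
n ≥ log₂(10000) = 13.29
n ≥ 14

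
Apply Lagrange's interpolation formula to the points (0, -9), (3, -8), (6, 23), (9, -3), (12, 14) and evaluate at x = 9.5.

Lagrange interpolation formula:
P(x) = Σ yᵢ × Lᵢ(x)
where Lᵢ(x) = Π_{j≠i} (x - xⱼ)/(xᵢ - xⱼ)

L_0(9.5) = (9.5 - 3)/(0 - 3) × (9.5 - 6)/(0 - 6) × (9.5 - 9)/(0 - 9) × (9.5 - 12)/(0 - 12) = -0.014628
L_1(9.5) = (9.5 - 0)/(3 - 0) × (9.5 - 6)/(3 - 6) × (9.5 - 9)/(3 - 9) × (9.5 - 12)/(3 - 12) = 0.085520
L_2(9.5) = (9.5 - 0)/(6 - 0) × (9.5 - 3)/(6 - 3) × (9.5 - 9)/(6 - 9) × (9.5 - 12)/(6 - 12) = -0.238233
L_3(9.5) = (9.5 - 0)/(9 - 0) × (9.5 - 3)/(9 - 3) × (9.5 - 6)/(9 - 6) × (9.5 - 12)/(9 - 12) = 1.111754
L_4(9.5) = (9.5 - 0)/(12 - 0) × (9.5 - 3)/(12 - 3) × (9.5 - 6)/(12 - 6) × (9.5 - 9)/(12 - 9) = 0.055588

P(9.5) = (-9)×L_0(9.5) + (-8)×L_1(9.5) + 23×L_2(9.5) + (-3)×L_3(9.5) + 14×L_4(9.5)
P(9.5) = -8.588895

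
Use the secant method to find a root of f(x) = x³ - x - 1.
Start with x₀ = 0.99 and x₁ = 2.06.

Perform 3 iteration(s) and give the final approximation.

f(x) = x³ - x - 1
x₀ = 0.99, x₁ = 2.06

Secant formula: x_{n+1} = x_n - f(x_n)(x_n - x_{n-1})/(f(x_n) - f(x_{n-1}))

Iteration 1:
  f(0.990000) = -1.019701
  f(2.060000) = 5.681816
  x_2 = 2.060000 - 5.681816×(2.060000 - 0.990000)/(5.681816 - (-1.019701))
       = 1.152811
Iteration 2:
  f(2.060000) = 5.681816
  f(1.152811) = -0.620756
  x_3 = 1.152811 - (-0.620756)×(1.152811 - 2.060000)/(-0.620756 - 5.681816)
       = 1.242162
Iteration 3:
  f(1.152811) = -0.620756
  f(1.242162) = -0.325547
  x_4 = 1.242162 - (-0.325547)×(1.242162 - 1.152811)/(-0.325547 - (-0.620756))
       = 1.340696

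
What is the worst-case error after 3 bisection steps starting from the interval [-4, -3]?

Bisection error bound: |error| ≤ (b-a)/2^n
|error| ≤ (-3 - (-4))/2^3 = 1/2^3
|error| ≤ 0.1250000000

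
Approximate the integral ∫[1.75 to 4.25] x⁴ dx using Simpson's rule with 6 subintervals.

f(x) = x⁴
a = 1.75, b = 4.25, n = 6
h = (b - a)/n = 0.416667

Simpson's rule: (h/3)[f(x₀) + 4f(x₁) + 2f(x₂) + ... + f(xₙ)]

x_0 = 1.7500, f(x_0) = 9.378906, coefficient = 1
x_1 = 2.1667, f(x_1) = 22.037809, coefficient = 4
x_2 = 2.5833, f(x_2) = 44.537085, coefficient = 2
x_3 = 3.0000, f(x_3) = 81.000000, coefficient = 4
x_4 = 3.4167, f(x_4) = 136.273196, coefficient = 2
x_5 = 3.8333, f(x_5) = 215.926698, coefficient = 4
x_6 = 4.2500, f(x_6) = 326.253906, coefficient = 1

I ≈ (0.416667/3) × 1973.111400 = 274.043250
Exact value: 274.033203
Error: 0.010047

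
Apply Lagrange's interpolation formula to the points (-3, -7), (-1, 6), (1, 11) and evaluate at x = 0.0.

Lagrange interpolation formula:
P(x) = Σ yᵢ × Lᵢ(x)
where Lᵢ(x) = Π_{j≠i} (x - xⱼ)/(xᵢ - xⱼ)

L_0(0.0) = (0.0 - (-1))/(-3 - (-1)) × (0.0 - 1)/(-3 - 1) = -0.125000
L_1(0.0) = (0.0 - (-3))/(-1 - (-3)) × (0.0 - 1)/(-1 - 1) = 0.750000
L_2(0.0) = (0.0 - (-3))/(1 - (-3)) × (0.0 - (-1))/(1 - (-1)) = 0.375000

P(0.0) = (-7)×L_0(0.0) + 6×L_1(0.0) + 11×L_2(0.0)
P(0.0) = 9.500000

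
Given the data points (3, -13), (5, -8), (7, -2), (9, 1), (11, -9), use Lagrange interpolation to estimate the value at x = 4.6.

Lagrange interpolation formula:
P(x) = Σ yᵢ × Lᵢ(x)
where Lᵢ(x) = Π_{j≠i} (x - xⱼ)/(xᵢ - xⱼ)

L_0(4.6) = (4.6 - 5)/(3 - 5) × (4.6 - 7)/(3 - 7) × (4.6 - 9)/(3 - 9) × (4.6 - 11)/(3 - 11) = 0.070400
L_1(4.6) = (4.6 - 3)/(5 - 3) × (4.6 - 7)/(5 - 7) × (4.6 - 9)/(5 - 9) × (4.6 - 11)/(5 - 11) = 1.126400
L_2(4.6) = (4.6 - 3)/(7 - 3) × (4.6 - 5)/(7 - 5) × (4.6 - 9)/(7 - 9) × (4.6 - 11)/(7 - 11) = -0.281600
L_3(4.6) = (4.6 - 3)/(9 - 3) × (4.6 - 5)/(9 - 5) × (4.6 - 7)/(9 - 7) × (4.6 - 11)/(9 - 11) = 0.102400
L_4(4.6) = (4.6 - 3)/(11 - 3) × (4.6 - 5)/(11 - 5) × (4.6 - 7)/(11 - 7) × (4.6 - 9)/(11 - 9) = -0.017600

P(4.6) = (-13)×L_0(4.6) + (-8)×L_1(4.6) + (-2)×L_2(4.6) + 1×L_3(4.6) + (-9)×L_4(4.6)
P(4.6) = -9.102400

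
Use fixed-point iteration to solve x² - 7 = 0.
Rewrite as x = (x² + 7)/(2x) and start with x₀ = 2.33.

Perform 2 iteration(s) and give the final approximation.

Equation: x² - 7 = 0
Fixed-point form: x = (x² + 7)/(2x)
x₀ = 2.33

x_1 = g(2.330000) = 2.667146
x_2 = g(2.667146) = 2.645837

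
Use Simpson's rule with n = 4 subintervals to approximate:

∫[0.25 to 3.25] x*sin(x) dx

f(x) = x*sin(x)
a = 0.25, b = 3.25, n = 4
h = (b - a)/n = 0.750000

Simpson's rule: (h/3)[f(x₀) + 4f(x₁) + 2f(x₂) + ... + f(xₙ)]

x_0 = 0.2500, f(x_0) = 0.061851, coefficient = 1
x_1 = 1.0000, f(x_1) = 0.841471, coefficient = 4
x_2 = 1.7500, f(x_2) = 1.721975, coefficient = 2
x_3 = 2.5000, f(x_3) = 1.496180, coefficient = 4
x_4 = 3.2500, f(x_4) = -0.351634, coefficient = 1

I ≈ (0.750000/3) × 12.504773 = 3.126193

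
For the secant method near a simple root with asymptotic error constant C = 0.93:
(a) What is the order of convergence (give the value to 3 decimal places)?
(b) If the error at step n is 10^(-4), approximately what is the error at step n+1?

(a) Secant method has superlinear convergence with order φ = (1+√5)/2 ≈ 1.618.
    This means |e_{n+1}| ≈ C|e_n|^1.618.

(b) With |e_n| = 10^(-4) and C = 0.93:
    |e_{n+1}| ≈ 0.93 × (10^(-4))^1.618 = 0.93 × 10^(-6.47)

(a) ≈ 1.618 (golden ratio); (b) |e_{n+1}| ≈ 3.136e-07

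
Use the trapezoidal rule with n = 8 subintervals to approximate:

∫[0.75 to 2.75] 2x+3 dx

f(x) = 2x+3
a = 0.75, b = 2.75, n = 8
h = (b - a)/n = 0.250000

Trapezoidal rule: (h/2)[f(x₀) + 2f(x₁) + 2f(x₂) + ... + f(xₙ)]

x_0 = 0.7500, f(x_0) = 4.500000, coefficient = 1
x_1 = 1.0000, f(x_1) = 5.000000, coefficient = 2
x_2 = 1.2500, f(x_2) = 5.500000, coefficient = 2
x_3 = 1.5000, f(x_3) = 6.000000, coefficient = 2
x_4 = 1.7500, f(x_4) = 6.500000, coefficient = 2
x_5 = 2.0000, f(x_5) = 7.000000, coefficient = 2
x_6 = 2.2500, f(x_6) = 7.500000, coefficient = 2
x_7 = 2.5000, f(x_7) = 8.000000, coefficient = 2
x_8 = 2.7500, f(x_8) = 8.500000, coefficient = 1

I ≈ (0.250000/2) × 104.000000 = 13.000000
Exact value: 13.000000
Error: 0.000000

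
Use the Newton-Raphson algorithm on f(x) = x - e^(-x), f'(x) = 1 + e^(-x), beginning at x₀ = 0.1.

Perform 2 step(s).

f(x) = x - e^(-x)
f'(x) = 1 + e^(-x)
x₀ = 0.1

Newton-Raphson formula: x_{n+1} = x_n - f(x_n)/f'(x_n)

Iteration 1:
  f(0.100000) = -0.804837
  f'(0.100000) = 1.904837
  x_1 = 0.100000 - (-0.804837)/1.904837 = 0.522523
Iteration 2:
  f(0.522523) = -0.070500
  f'(0.522523) = 1.593023
  x_2 = 0.522523 - (-0.070500)/1.593023 = 0.566778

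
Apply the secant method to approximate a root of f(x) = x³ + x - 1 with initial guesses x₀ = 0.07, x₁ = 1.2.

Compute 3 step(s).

f(x) = x³ + x - 1
x₀ = 0.07, x₁ = 1.2

Secant formula: x_{n+1} = x_n - f(x_n)(x_n - x_{n-1})/(f(x_n) - f(x_{n-1}))

Iteration 1:
  f(0.070000) = -0.929657
  f(1.200000) = 1.928000
  x_2 = 1.200000 - 1.928000×(1.200000 - 0.070000)/(1.928000 - (-0.929657))
       = 0.437613
Iteration 2:
  f(1.200000) = 1.928000
  f(0.437613) = -0.478582
  x_3 = 0.437613 - (-0.478582)×(0.437613 - 1.200000)/(-0.478582 - 1.928000)
       = 0.589224
Iteration 3:
  f(0.437613) = -0.478582
  f(0.589224) = -0.206206
  x_4 = 0.589224 - (-0.206206)×(0.589224 - 0.437613)/(-0.206206 - (-0.478582))
       = 0.704003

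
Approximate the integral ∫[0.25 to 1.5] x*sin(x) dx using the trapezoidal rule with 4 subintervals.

f(x) = x*sin(x)
a = 0.25, b = 1.5, n = 4
h = (b - a)/n = 0.312500

Trapezoidal rule: (h/2)[f(x₀) + 2f(x₁) + 2f(x₂) + ... + f(xₙ)]

x_0 = 0.2500, f(x_0) = 0.061851, coefficient = 1
x_1 = 0.5625, f(x_1) = 0.299983, coefficient = 2
x_2 = 0.8750, f(x_2) = 0.671601, coefficient = 2
x_3 = 1.1875, f(x_3) = 1.101331, coefficient = 2
x_4 = 1.5000, f(x_4) = 1.496242, coefficient = 1

I ≈ (0.312500/2) × 5.703923 = 0.891238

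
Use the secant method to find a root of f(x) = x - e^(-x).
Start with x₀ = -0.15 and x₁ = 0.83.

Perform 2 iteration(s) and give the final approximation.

f(x) = x - e^(-x)
x₀ = -0.15, x₁ = 0.83

Secant formula: x_{n+1} = x_n - f(x_n)(x_n - x_{n-1})/(f(x_n) - f(x_{n-1}))

Iteration 1:
  f(-0.150000) = -1.311834
  f(0.830000) = 0.393951
  x_2 = 0.830000 - 0.393951×(0.830000 - (-0.150000))/(0.393951 - (-1.311834))
       = 0.603669
Iteration 2:
  f(0.830000) = 0.393951
  f(0.603669) = 0.056868
  x_3 = 0.603669 - 0.056868×(0.603669 - 0.830000)/(0.056868 - 0.393951)
       = 0.565486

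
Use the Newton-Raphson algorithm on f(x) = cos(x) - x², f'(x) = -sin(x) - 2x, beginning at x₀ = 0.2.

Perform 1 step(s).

f(x) = cos(x) - x²
f'(x) = -sin(x) - 2x
x₀ = 0.2

Newton-Raphson formula: x_{n+1} = x_n - f(x_n)/f'(x_n)

Iteration 1:
  f(0.200000) = 0.940067
  f'(0.200000) = -0.598669
  x_1 = 0.200000 - 0.940067/(-0.598669) = 1.770260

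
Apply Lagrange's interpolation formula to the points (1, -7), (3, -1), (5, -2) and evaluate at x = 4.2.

Lagrange interpolation formula:
P(x) = Σ yᵢ × Lᵢ(x)
where Lᵢ(x) = Π_{j≠i} (x - xⱼ)/(xᵢ - xⱼ)

L_0(4.2) = (4.2 - 3)/(1 - 3) × (4.2 - 5)/(1 - 5) = -0.120000
L_1(4.2) = (4.2 - 1)/(3 - 1) × (4.2 - 5)/(3 - 5) = 0.640000
L_2(4.2) = (4.2 - 1)/(5 - 1) × (4.2 - 3)/(5 - 3) = 0.480000

P(4.2) = (-7)×L_0(4.2) + (-1)×L_1(4.2) + (-2)×L_2(4.2)
P(4.2) = -0.760000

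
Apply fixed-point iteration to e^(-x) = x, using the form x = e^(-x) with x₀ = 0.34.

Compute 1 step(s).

Equation: e^(-x) = x
Fixed-point form: x = e^(-x)
x₀ = 0.34

x_1 = g(0.340000) = 0.711770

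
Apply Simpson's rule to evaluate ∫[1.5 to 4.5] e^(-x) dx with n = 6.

f(x) = e^(-x)
a = 1.5, b = 4.5, n = 6
h = (b - a)/n = 0.500000

Simpson's rule: (h/3)[f(x₀) + 4f(x₁) + 2f(x₂) + ... + f(xₙ)]

x_0 = 1.5000, f(x_0) = 0.223130, coefficient = 1
x_1 = 2.0000, f(x_1) = 0.135335, coefficient = 4
x_2 = 2.5000, f(x_2) = 0.082085, coefficient = 2
x_3 = 3.0000, f(x_3) = 0.049787, coefficient = 4
x_4 = 3.5000, f(x_4) = 0.030197, coefficient = 2
x_5 = 4.0000, f(x_5) = 0.018316, coefficient = 4
x_6 = 4.5000, f(x_6) = 0.011109, coefficient = 1

I ≈ (0.500000/3) × 1.272556 = 0.212093
Exact value: 0.212021
Error: 0.000071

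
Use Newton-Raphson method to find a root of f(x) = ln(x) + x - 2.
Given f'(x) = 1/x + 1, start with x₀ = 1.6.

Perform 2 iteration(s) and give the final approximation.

f(x) = ln(x) + x - 2
f'(x) = 1/x + 1
x₀ = 1.6

Newton-Raphson formula: x_{n+1} = x_n - f(x_n)/f'(x_n)

Iteration 1:
  f(1.600000) = 0.070004
  f'(1.600000) = 1.625000
  x_1 = 1.600000 - 0.070004/1.625000 = 1.556921
Iteration 2:
  f(1.556921) = -0.000369
  f'(1.556921) = 1.642293
  x_2 = 1.556921 - (-0.000369)/1.642293 = 1.557146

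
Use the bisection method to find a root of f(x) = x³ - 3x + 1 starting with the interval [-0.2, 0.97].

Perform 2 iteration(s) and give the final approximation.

f(x) = x³ - 3x + 1
Initial interval: [-0.2, 0.97]

Iteration 1:
  c_1 = (-0.200000 + 0.970000)/2 = 0.385000
  f(c_1) = f(0.385000) = -0.097933
  f(a) × f(c) < 0, new interval: [-0.200000, 0.385000]
Iteration 2:
  c_2 = (-0.200000 + 0.385000)/2 = 0.092500
  f(c_2) = f(0.092500) = 0.723291
  f(a) × f(c) ≥ 0, new interval: [0.092500, 0.385000]

After 2 iteration(s), the approximation is c_2 = 0.092500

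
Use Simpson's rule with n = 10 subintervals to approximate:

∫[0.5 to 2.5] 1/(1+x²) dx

f(x) = 1/(1+x²)
a = 0.5, b = 2.5, n = 10
h = (b - a)/n = 0.200000

Simpson's rule: (h/3)[f(x₀) + 4f(x₁) + 2f(x₂) + ... + f(xₙ)]

x_0 = 0.5000, f(x_0) = 0.800000, coefficient = 1
x_1 = 0.7000, f(x_1) = 0.671141, coefficient = 4
x_2 = 0.9000, f(x_2) = 0.552486, coefficient = 2
x_3 = 1.1000, f(x_3) = 0.452489, coefficient = 4
x_4 = 1.3000, f(x_4) = 0.371747, coefficient = 2
x_5 = 1.5000, f(x_5) = 0.307692, coefficient = 4
x_6 = 1.7000, f(x_6) = 0.257069, coefficient = 2
x_7 = 1.9000, f(x_7) = 0.216920, coefficient = 4
x_8 = 2.1000, f(x_8) = 0.184843, coefficient = 2
x_9 = 2.3000, f(x_9) = 0.158983, coefficient = 4
x_10 = 2.5000, f(x_10) = 0.137931, coefficient = 1

I ≈ (0.200000/3) × 10.899119 = 0.726608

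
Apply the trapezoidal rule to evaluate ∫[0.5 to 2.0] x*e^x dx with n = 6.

f(x) = x*e^x
a = 0.5, b = 2.0, n = 6
h = (b - a)/n = 0.250000

Trapezoidal rule: (h/2)[f(x₀) + 2f(x₁) + 2f(x₂) + ... + f(xₙ)]

x_0 = 0.5000, f(x_0) = 0.824361, coefficient = 1
x_1 = 0.7500, f(x_1) = 1.587750, coefficient = 2
x_2 = 1.0000, f(x_2) = 2.718282, coefficient = 2
x_3 = 1.2500, f(x_3) = 4.362929, coefficient = 2
x_4 = 1.5000, f(x_4) = 6.722534, coefficient = 2
x_5 = 1.7500, f(x_5) = 10.070555, coefficient = 2
x_6 = 2.0000, f(x_6) = 14.778112, coefficient = 1

I ≈ (0.250000/2) × 66.526570 = 8.315821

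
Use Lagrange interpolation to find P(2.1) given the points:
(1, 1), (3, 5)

Lagrange interpolation formula:
P(x) = Σ yᵢ × Lᵢ(x)
where Lᵢ(x) = Π_{j≠i} (x - xⱼ)/(xᵢ - xⱼ)

L_0(2.1) = (2.1 - 3)/(1 - 3) = 0.450000
L_1(2.1) = (2.1 - 1)/(3 - 1) = 0.550000

P(2.1) = 1×L_0(2.1) + 5×L_1(2.1)
P(2.1) = 3.200000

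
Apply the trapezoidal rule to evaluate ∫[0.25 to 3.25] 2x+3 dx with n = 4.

f(x) = 2x+3
a = 0.25, b = 3.25, n = 4
h = (b - a)/n = 0.750000

Trapezoidal rule: (h/2)[f(x₀) + 2f(x₁) + 2f(x₂) + ... + f(xₙ)]

x_0 = 0.2500, f(x_0) = 3.500000, coefficient = 1
x_1 = 1.0000, f(x_1) = 5.000000, coefficient = 2
x_2 = 1.7500, f(x_2) = 6.500000, coefficient = 2
x_3 = 2.5000, f(x_3) = 8.000000, coefficient = 2
x_4 = 3.2500, f(x_4) = 9.500000, coefficient = 1

I ≈ (0.750000/2) × 52.000000 = 19.500000
Exact value: 19.500000
Error: 0.000000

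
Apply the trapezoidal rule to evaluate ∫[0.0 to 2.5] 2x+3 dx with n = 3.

f(x) = 2x+3
a = 0.0, b = 2.5, n = 3
h = (b - a)/n = 0.833333

Trapezoidal rule: (h/2)[f(x₀) + 2f(x₁) + 2f(x₂) + ... + f(xₙ)]

x_0 = 0.0000, f(x_0) = 3.000000, coefficient = 1
x_1 = 0.8333, f(x_1) = 4.666667, coefficient = 2
x_2 = 1.6667, f(x_2) = 6.333333, coefficient = 2
x_3 = 2.5000, f(x_3) = 8.000000, coefficient = 1

I ≈ (0.833333/2) × 33.000000 = 13.750000
Exact value: 13.750000
Error: 0.000000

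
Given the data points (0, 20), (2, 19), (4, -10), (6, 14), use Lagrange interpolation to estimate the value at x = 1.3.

Lagrange interpolation formula:
P(x) = Σ yᵢ × Lᵢ(x)
where Lᵢ(x) = Π_{j≠i} (x - xⱼ)/(xᵢ - xⱼ)

L_0(1.3) = (1.3 - 2)/(0 - 2) × (1.3 - 4)/(0 - 4) × (1.3 - 6)/(0 - 6) = 0.185062
L_1(1.3) = (1.3 - 0)/(2 - 0) × (1.3 - 4)/(2 - 4) × (1.3 - 6)/(2 - 6) = 1.031063
L_2(1.3) = (1.3 - 0)/(4 - 0) × (1.3 - 2)/(4 - 2) × (1.3 - 6)/(4 - 6) = -0.267313
L_3(1.3) = (1.3 - 0)/(6 - 0) × (1.3 - 2)/(6 - 2) × (1.3 - 4)/(6 - 4) = 0.051188

P(1.3) = 20×L_0(1.3) + 19×L_1(1.3) + (-10)×L_2(1.3) + 14×L_3(1.3)
P(1.3) = 26.681188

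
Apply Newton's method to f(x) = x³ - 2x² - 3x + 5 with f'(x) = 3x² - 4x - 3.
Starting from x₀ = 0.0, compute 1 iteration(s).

f(x) = x³ - 2x² - 3x + 5
f'(x) = 3x² - 4x - 3
x₀ = 0.0

Newton-Raphson formula: x_{n+1} = x_n - f(x_n)/f'(x_n)

Iteration 1:
  f(0.000000) = 5.000000
  f'(0.000000) = -3.000000
  x_1 = 0.000000 - 5.000000/(-3.000000) = 1.666667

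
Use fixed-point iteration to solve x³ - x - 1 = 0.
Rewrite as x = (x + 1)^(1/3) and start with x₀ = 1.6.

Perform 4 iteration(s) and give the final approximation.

Equation: x³ - x - 1 = 0
Fixed-point form: x = (x + 1)^(1/3)
x₀ = 1.6

x_1 = g(1.600000) = 1.375069
x_2 = g(1.375069) = 1.334214
x_3 = g(1.334214) = 1.326519
x_4 = g(1.326519) = 1.325060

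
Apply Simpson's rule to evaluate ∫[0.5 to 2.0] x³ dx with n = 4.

f(x) = x³
a = 0.5, b = 2.0, n = 4
h = (b - a)/n = 0.375000

Simpson's rule: (h/3)[f(x₀) + 4f(x₁) + 2f(x₂) + ... + f(xₙ)]

x_0 = 0.5000, f(x_0) = 0.125000, coefficient = 1
x_1 = 0.8750, f(x_1) = 0.669922, coefficient = 4
x_2 = 1.2500, f(x_2) = 1.953125, coefficient = 2
x_3 = 1.6250, f(x_3) = 4.291016, coefficient = 4
x_4 = 2.0000, f(x_4) = 8.000000, coefficient = 1

I ≈ (0.375000/3) × 31.875000 = 3.984375
Exact value: 3.984375
Error: 0.000000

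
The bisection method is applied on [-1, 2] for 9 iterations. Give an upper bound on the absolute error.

Bisection error bound: |error| ≤ (b-a)/2^n
|error| ≤ (2 - (-1))/2^9 = 3/2^9
|error| ≤ 0.0058593750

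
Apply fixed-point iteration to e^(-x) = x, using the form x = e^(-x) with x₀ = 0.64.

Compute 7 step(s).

Equation: e^(-x) = x
Fixed-point form: x = e^(-x)
x₀ = 0.64

x_1 = g(0.640000) = 0.527292
x_2 = g(0.527292) = 0.590201
x_3 = g(0.590201) = 0.554216
x_4 = g(0.554216) = 0.574523
x_5 = g(0.574523) = 0.562974
x_6 = g(0.562974) = 0.569513
x_7 = g(0.569513) = 0.565801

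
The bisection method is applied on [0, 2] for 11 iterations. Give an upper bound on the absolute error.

Bisection error bound: |error| ≤ (b-a)/2^n
|error| ≤ (2 - 0)/2^11 = 2/2^11
|error| ≤ 0.0009765625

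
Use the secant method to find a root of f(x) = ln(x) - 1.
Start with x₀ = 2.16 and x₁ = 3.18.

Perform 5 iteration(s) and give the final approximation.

f(x) = ln(x) - 1
x₀ = 2.16, x₁ = 3.18

Secant formula: x_{n+1} = x_n - f(x_n)(x_n - x_{n-1})/(f(x_n) - f(x_{n-1}))

Iteration 1:
  f(2.160000) = -0.229892
  f(3.180000) = 0.156881
  x_2 = 3.180000 - 0.156881×(3.180000 - 2.160000)/(0.156881 - (-0.229892))
       = 2.766272
Iteration 2:
  f(3.180000) = 0.156881
  f(2.766272) = 0.017501
  x_3 = 2.766272 - 0.017501×(2.766272 - 3.180000)/(0.017501 - 0.156881)
       = 2.714325
Iteration 3:
  f(2.766272) = 0.017501
  f(2.714325) = -0.001457
  x_4 = 2.714325 - (-0.001457)×(2.714325 - 2.766272)/(-0.001457 - 0.017501)
       = 2.718317
Iteration 4:
  f(2.714325) = -0.001457
  f(2.718317) = 0.000013
  x_5 = 2.718317 - 0.000013×(2.718317 - 2.714325)/(0.000013 - (-0.001457))
       = 2.718282
Iteration 5:
  f(2.718317) = 0.000013
  f(2.718282) = 0.000000
  x_6 = 2.718282 - 0.000000×(2.718282 - 2.718317)/(0.000000 - 0.000013)
       = 2.718282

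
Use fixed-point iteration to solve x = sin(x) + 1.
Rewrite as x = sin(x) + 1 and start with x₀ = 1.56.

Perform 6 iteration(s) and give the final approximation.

Equation: x = sin(x) + 1
Fixed-point form: x = sin(x) + 1
x₀ = 1.56

x_1 = g(1.560000) = 1.999942
x_2 = g(1.999942) = 1.909322
x_3 = g(1.909322) = 1.943245
x_4 = g(1.943245) = 1.931439
x_5 = g(1.931439) = 1.935670
x_6 = g(1.935670) = 1.934169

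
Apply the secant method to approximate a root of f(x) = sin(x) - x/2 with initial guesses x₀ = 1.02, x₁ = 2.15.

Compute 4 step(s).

f(x) = sin(x) - x/2
x₀ = 1.02, x₁ = 2.15

Secant formula: x_{n+1} = x_n - f(x_n)(x_n - x_{n-1})/(f(x_n) - f(x_{n-1}))

Iteration 1:
  f(1.020000) = 0.342108
  f(2.150000) = -0.238101
  x_2 = 2.150000 - (-0.238101)×(2.150000 - 1.020000)/(-0.238101 - 0.342108)
       = 1.686280
Iteration 2:
  f(2.150000) = -0.238101
  f(1.686280) = 0.150199
  x_3 = 1.686280 - 0.150199×(1.686280 - 2.150000)/(0.150199 - (-0.238101))
       = 1.865652
Iteration 3:
  f(1.686280) = 0.150199
  f(1.865652) = 0.024018
  x_4 = 1.865652 - 0.024018×(1.865652 - 1.686280)/(0.024018 - 0.150199)
       = 1.899795
Iteration 4:
  f(1.865652) = 0.024018
  f(1.899795) = -0.003531
  x_5 = 1.899795 - (-0.003531)×(1.899795 - 1.865652)/(-0.003531 - 0.024018)
       = 1.895419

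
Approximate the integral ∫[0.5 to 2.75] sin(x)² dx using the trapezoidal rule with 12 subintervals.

f(x) = sin(x)²
a = 0.5, b = 2.75, n = 12
h = (b - a)/n = 0.187500

Trapezoidal rule: (h/2)[f(x₀) + 2f(x₁) + 2f(x₂) + ... + f(xₙ)]

x_0 = 0.5000, f(x_0) = 0.229849, coefficient = 1
x_1 = 0.6875, f(x_1) = 0.402726, coefficient = 2
x_2 = 0.8750, f(x_2) = 0.589123, coefficient = 2
x_3 = 1.0625, f(x_3) = 0.763133, coefficient = 2
x_4 = 1.2500, f(x_4) = 0.900572, coefficient = 2
x_5 = 1.4375, f(x_5) = 0.982337, coefficient = 2
x_6 = 1.6250, f(x_6) = 0.997065, coefficient = 2
x_7 = 1.8125, f(x_7) = 0.942708, coefficient = 2
x_8 = 2.0000, f(x_8) = 0.826822, coefficient = 2
x_9 = 2.1875, f(x_9) = 0.665512, coefficient = 2
x_10 = 2.3750, f(x_10) = 0.481199, coefficient = 2
x_11 = 2.5625, f(x_11) = 0.299499, coefficient = 2
x_12 = 2.7500, f(x_12) = 0.145665, coefficient = 1

I ≈ (0.187500/2) × 16.076906 = 1.507210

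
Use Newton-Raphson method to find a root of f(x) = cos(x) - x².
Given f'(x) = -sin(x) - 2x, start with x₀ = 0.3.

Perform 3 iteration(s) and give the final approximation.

f(x) = cos(x) - x²
f'(x) = -sin(x) - 2x
x₀ = 0.3

Newton-Raphson formula: x_{n+1} = x_n - f(x_n)/f'(x_n)

Iteration 1:
  f(0.300000) = 0.865336
  f'(0.300000) = -0.895520
  x_1 = 0.300000 - 0.865336/(-0.895520) = 1.266295
Iteration 2:
  f(1.266295) = -1.303685
  f'(1.266295) = -3.486586
  x_2 = 1.266295 - (-1.303685)/(-3.486586) = 0.892380
Iteration 3:
  f(0.892380) = -0.168782
  f'(0.892380) = -2.563329
  x_3 = 0.892380 - (-0.168782)/(-2.563329) = 0.826535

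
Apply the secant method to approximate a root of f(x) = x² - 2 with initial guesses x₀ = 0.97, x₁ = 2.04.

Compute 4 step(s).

f(x) = x² - 2
x₀ = 0.97, x₁ = 2.04

Secant formula: x_{n+1} = x_n - f(x_n)(x_n - x_{n-1})/(f(x_n) - f(x_{n-1}))

Iteration 1:
  f(0.970000) = -1.059100
  f(2.040000) = 2.161600
  x_2 = 2.040000 - 2.161600×(2.040000 - 0.970000)/(2.161600 - (-1.059100))
       = 1.321860
Iteration 2:
  f(2.040000) = 2.161600
  f(1.321860) = -0.252685
  x_3 = 1.321860 - (-0.252685)×(1.321860 - 2.040000)/(-0.252685 - 2.161600)
       = 1.397023
Iteration 3:
  f(1.321860) = -0.252685
  f(1.397023) = -0.048328
  x_4 = 1.397023 - (-0.048328)×(1.397023 - 1.321860)/(-0.048328 - (-0.252685))
       = 1.414797
Iteration 4:
  f(1.397023) = -0.048328
  f(1.414797) = 0.001652
  x_5 = 1.414797 - 0.001652×(1.414797 - 1.397023)/(0.001652 - (-0.048328))
       = 1.414210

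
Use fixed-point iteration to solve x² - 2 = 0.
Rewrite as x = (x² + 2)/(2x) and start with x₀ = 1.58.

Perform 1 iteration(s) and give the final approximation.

Equation: x² - 2 = 0
Fixed-point form: x = (x² + 2)/(2x)
x₀ = 1.58

x_1 = g(1.580000) = 1.422911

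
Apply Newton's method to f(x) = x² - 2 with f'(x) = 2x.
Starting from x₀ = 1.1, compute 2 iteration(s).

f(x) = x² - 2
f'(x) = 2x
x₀ = 1.1

Newton-Raphson formula: x_{n+1} = x_n - f(x_n)/f'(x_n)

Iteration 1:
  f(1.100000) = -0.790000
  f'(1.100000) = 2.200000
  x_1 = 1.100000 - (-0.790000)/2.200000 = 1.459091
Iteration 2:
  f(1.459091) = 0.128946
  f'(1.459091) = 2.918182
  x_2 = 1.459091 - 0.128946/2.918182 = 1.414904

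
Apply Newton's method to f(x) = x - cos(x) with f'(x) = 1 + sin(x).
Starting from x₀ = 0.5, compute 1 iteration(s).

f(x) = x - cos(x)
f'(x) = 1 + sin(x)
x₀ = 0.5

Newton-Raphson formula: x_{n+1} = x_n - f(x_n)/f'(x_n)

Iteration 1:
  f(0.500000) = -0.377583
  f'(0.500000) = 1.479426
  x_1 = 0.500000 - (-0.377583)/1.479426 = 0.755222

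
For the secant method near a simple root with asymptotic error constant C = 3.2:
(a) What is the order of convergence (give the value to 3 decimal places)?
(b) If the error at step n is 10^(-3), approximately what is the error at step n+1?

(a) Secant method has superlinear convergence with order φ = (1+√5)/2 ≈ 1.618.
    This means |e_{n+1}| ≈ C|e_n|^1.618.

(b) With |e_n| = 10^(-3) and C = 3.2:
    |e_{n+1}| ≈ 3.2 × (10^(-3))^1.618 = 3.2 × 10^(-4.85)

(a) ≈ 1.618 (golden ratio); (b) |e_{n+1}| ≈ 4.478e-05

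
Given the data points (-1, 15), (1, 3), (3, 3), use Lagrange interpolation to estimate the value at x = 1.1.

Lagrange interpolation formula:
P(x) = Σ yᵢ × Lᵢ(x)
where Lᵢ(x) = Π_{j≠i} (x - xⱼ)/(xᵢ - xⱼ)

L_0(1.1) = (1.1 - 1)/(-1 - 1) × (1.1 - 3)/(-1 - 3) = -0.023750
L_1(1.1) = (1.1 - (-1))/(1 - (-1)) × (1.1 - 3)/(1 - 3) = 0.997500
L_2(1.1) = (1.1 - (-1))/(3 - (-1)) × (1.1 - 1)/(3 - 1) = 0.026250

P(1.1) = 15×L_0(1.1) + 3×L_1(1.1) + 3×L_2(1.1)
P(1.1) = 2.715000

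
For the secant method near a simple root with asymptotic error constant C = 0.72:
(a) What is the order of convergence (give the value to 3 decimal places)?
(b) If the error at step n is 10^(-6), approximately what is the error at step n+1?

(a) Secant method has superlinear convergence with order φ = (1+√5)/2 ≈ 1.618.
    This means |e_{n+1}| ≈ C|e_n|^1.618.

(b) With |e_n| = 10^(-6) and C = 0.72:
    |e_{n+1}| ≈ 0.72 × (10^(-6))^1.618 = 0.72 × 10^(-9.71)

(a) ≈ 1.618 (golden ratio); (b) |e_{n+1}| ≈ 1.410e-10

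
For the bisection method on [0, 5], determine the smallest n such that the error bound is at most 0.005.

We need (b-a)/2^n ≤ 0.005
(5 - 0)/2^n ≤ 0.005
5/2^n ≤ 0.005
2^n ≥ 1000
n ≥ log₂(1000) = 9.97
n ≥ 10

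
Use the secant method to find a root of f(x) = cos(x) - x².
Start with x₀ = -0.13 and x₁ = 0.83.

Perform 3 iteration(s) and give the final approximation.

f(x) = cos(x) - x²
x₀ = -0.13, x₁ = 0.83

Secant formula: x_{n+1} = x_n - f(x_n)(x_n - x_{n-1})/(f(x_n) - f(x_{n-1}))

Iteration 1:
  f(-0.130000) = 0.974662
  f(0.830000) = -0.014024
  x_2 = 0.830000 - (-0.014024)×(0.830000 - (-0.130000))/(-0.014024 - 0.974662)
       = 0.816383
Iteration 2:
  f(0.830000) = -0.014024
  f(0.816383) = 0.018381
  x_3 = 0.816383 - 0.018381×(0.816383 - 0.830000)/(0.018381 - (-0.014024))
       = 0.824107
Iteration 3:
  f(0.816383) = 0.018381
  f(0.824107) = 0.000061
  x_4 = 0.824107 - 0.000061×(0.824107 - 0.816383)/(0.000061 - 0.018381)
       = 0.824132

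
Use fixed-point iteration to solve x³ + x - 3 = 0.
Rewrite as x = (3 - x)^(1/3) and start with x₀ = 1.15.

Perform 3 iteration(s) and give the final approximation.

Equation: x³ + x - 3 = 0
Fixed-point form: x = (3 - x)^(1/3)
x₀ = 1.15

x_1 = g(1.150000) = 1.227601
x_2 = g(1.227601) = 1.210191
x_3 = g(1.210191) = 1.214140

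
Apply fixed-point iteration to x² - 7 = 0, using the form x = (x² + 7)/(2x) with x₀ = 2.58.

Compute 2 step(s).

Equation: x² - 7 = 0
Fixed-point form: x = (x² + 7)/(2x)
x₀ = 2.58

x_1 = g(2.580000) = 2.646589
x_2 = g(2.646589) = 2.645751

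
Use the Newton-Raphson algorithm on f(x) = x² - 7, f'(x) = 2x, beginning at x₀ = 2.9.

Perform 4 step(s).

f(x) = x² - 7
f'(x) = 2x
x₀ = 2.9

Newton-Raphson formula: x_{n+1} = x_n - f(x_n)/f'(x_n)

Iteration 1:
  f(2.900000) = 1.410000
  f'(2.900000) = 5.800000
  x_1 = 2.900000 - 1.410000/5.800000 = 2.656897
Iteration 2:
  f(2.656897) = 0.059099
  f'(2.656897) = 5.313793
  x_2 = 2.656897 - 0.059099/5.313793 = 2.645775
Iteration 3:
  f(2.645775) = 0.000124
  f'(2.645775) = 5.291549
  x_3 = 2.645775 - 0.000124/5.291549 = 2.645751
Iteration 4:
  f(2.645751) = 0.000000
  f'(2.645751) = 5.291503
  x_4 = 2.645751 - 0.000000/5.291503 = 2.645751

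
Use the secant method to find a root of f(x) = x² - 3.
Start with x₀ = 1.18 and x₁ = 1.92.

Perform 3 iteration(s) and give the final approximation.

f(x) = x² - 3
x₀ = 1.18, x₁ = 1.92

Secant formula: x_{n+1} = x_n - f(x_n)(x_n - x_{n-1})/(f(x_n) - f(x_{n-1}))

Iteration 1:
  f(1.180000) = -1.607600
  f(1.920000) = 0.686400
  x_2 = 1.920000 - 0.686400×(1.920000 - 1.180000)/(0.686400 - (-1.607600))
       = 1.698581
Iteration 2:
  f(1.920000) = 0.686400
  f(1.698581) = -0.114824
  x_3 = 1.698581 - (-0.114824)×(1.698581 - 1.920000)/(-0.114824 - 0.686400)
       = 1.730312
Iteration 3:
  f(1.698581) = -0.114824
  f(1.730312) = -0.006019
  x_4 = 1.730312 - (-0.006019)×(1.730312 - 1.698581)/(-0.006019 - (-0.114824))
       = 1.732068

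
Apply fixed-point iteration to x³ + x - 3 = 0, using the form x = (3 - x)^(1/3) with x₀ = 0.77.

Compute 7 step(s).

Equation: x³ + x - 3 = 0
Fixed-point form: x = (3 - x)^(1/3)
x₀ = 0.77

x_1 = g(0.770000) = 1.306477
x_2 = g(1.306477) = 1.191966
x_3 = g(1.191966) = 1.218248
x_4 = g(1.218248) = 1.212316
x_5 = g(1.212316) = 1.213660
x_6 = g(1.213660) = 1.213356
x_7 = g(1.213356) = 1.213424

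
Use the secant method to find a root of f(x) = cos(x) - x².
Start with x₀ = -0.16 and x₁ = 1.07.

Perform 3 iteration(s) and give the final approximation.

f(x) = cos(x) - x²
x₀ = -0.16, x₁ = 1.07

Secant formula: x_{n+1} = x_n - f(x_n)(x_n - x_{n-1})/(f(x_n) - f(x_{n-1}))

Iteration 1:
  f(-0.160000) = 0.961627
  f(1.070000) = -0.664776
  x_2 = 1.070000 - (-0.664776)×(1.070000 - (-0.160000))/(-0.664776 - 0.961627)
       = 0.567250
Iteration 2:
  f(1.070000) = -0.664776
  f(0.567250) = 0.521609
  x_3 = 0.567250 - 0.521609×(0.567250 - 1.070000)/(0.521609 - (-0.664776))
       = 0.788290
Iteration 3:
  f(0.567250) = 0.521609
  f(0.788290) = 0.083657
  x_4 = 0.788290 - 0.083657×(0.788290 - 0.567250)/(0.083657 - 0.521609)
       = 0.830513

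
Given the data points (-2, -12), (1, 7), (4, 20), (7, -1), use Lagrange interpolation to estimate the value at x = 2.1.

Lagrange interpolation formula:
P(x) = Σ yᵢ × Lᵢ(x)
where Lᵢ(x) = Π_{j≠i} (x - xⱼ)/(xᵢ - xⱼ)

L_0(2.1) = (2.1 - 1)/(-2 - 1) × (2.1 - 4)/(-2 - 4) × (2.1 - 7)/(-2 - 7) = -0.063216
L_1(2.1) = (2.1 - (-2))/(1 - (-2)) × (2.1 - 4)/(1 - 4) × (2.1 - 7)/(1 - 7) = 0.706870
L_2(2.1) = (2.1 - (-2))/(4 - (-2)) × (2.1 - 1)/(4 - 1) × (2.1 - 7)/(4 - 7) = 0.409241
L_3(2.1) = (2.1 - (-2))/(7 - (-2)) × (2.1 - 1)/(7 - 1) × (2.1 - 4)/(7 - 4) = -0.052895

P(2.1) = (-12)×L_0(2.1) + 7×L_1(2.1) + 20×L_2(2.1) + (-1)×L_3(2.1)
P(2.1) = 13.944395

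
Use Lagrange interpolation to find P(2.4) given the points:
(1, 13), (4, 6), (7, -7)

Lagrange interpolation formula:
P(x) = Σ yᵢ × Lᵢ(x)
where Lᵢ(x) = Π_{j≠i} (x - xⱼ)/(xᵢ - xⱼ)

L_0(2.4) = (2.4 - 4)/(1 - 4) × (2.4 - 7)/(1 - 7) = 0.408889
L_1(2.4) = (2.4 - 1)/(4 - 1) × (2.4 - 7)/(4 - 7) = 0.715556
L_2(2.4) = (2.4 - 1)/(7 - 1) × (2.4 - 4)/(7 - 4) = -0.124444

P(2.4) = 13×L_0(2.4) + 6×L_1(2.4) + (-7)×L_2(2.4)
P(2.4) = 10.480000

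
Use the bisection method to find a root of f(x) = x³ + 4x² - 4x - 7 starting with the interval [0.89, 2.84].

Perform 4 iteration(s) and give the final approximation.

f(x) = x³ + 4x² - 4x - 7
Initial interval: [0.89, 2.84]

Iteration 1:
  c_1 = (0.890000 + 2.840000)/2 = 1.865000
  f(c_1) = f(1.865000) = 5.939790
  f(a) × f(c) < 0, new interval: [0.890000, 1.865000]
Iteration 2:
  c_2 = (0.890000 + 1.865000)/2 = 1.377500
  f(c_2) = f(1.377500) = -2.306160
  f(a) × f(c) ≥ 0, new interval: [1.377500, 1.865000]
Iteration 3:
  c_3 = (1.377500 + 1.865000)/2 = 1.621250
  f(c_3) = f(1.621250) = 1.290183
  f(a) × f(c) < 0, new interval: [1.377500, 1.621250]
Iteration 4:
  c_4 = (1.377500 + 1.621250)/2 = 1.499375
  f(c_4) = f(1.499375) = -0.634215
  f(a) × f(c) ≥ 0, new interval: [1.499375, 1.621250]

After 4 iteration(s), the approximation is c_4 = 1.499375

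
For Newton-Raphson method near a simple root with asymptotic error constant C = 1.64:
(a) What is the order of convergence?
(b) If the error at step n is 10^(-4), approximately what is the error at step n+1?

(a) Newton-Raphson has quadratic (order 2) convergence near simple roots.
    This means |e_{n+1}| ≈ C|e_n|².

(b) With |e_n| = 10^(-4) and C = 1.64:
    |e_{n+1}| ≈ 1.64 × (10^(-4))² = 1.64 × 10^(-8)

(a) 2 (quadratic); (b) |e_{n+1}| ≈ 1.640e-08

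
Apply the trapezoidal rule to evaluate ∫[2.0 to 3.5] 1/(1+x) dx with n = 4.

f(x) = 1/(1+x)
a = 2.0, b = 3.5, n = 4
h = (b - a)/n = 0.375000

Trapezoidal rule: (h/2)[f(x₀) + 2f(x₁) + 2f(x₂) + ... + f(xₙ)]

x_0 = 2.0000, f(x_0) = 0.333333, coefficient = 1
x_1 = 2.3750, f(x_1) = 0.296296, coefficient = 2
x_2 = 2.7500, f(x_2) = 0.266667, coefficient = 2
x_3 = 3.1250, f(x_3) = 0.242424, coefficient = 2
x_4 = 3.5000, f(x_4) = 0.222222, coefficient = 1

I ≈ (0.375000/2) × 2.166330 = 0.406187
Exact value: 0.405465
Error: 0.000722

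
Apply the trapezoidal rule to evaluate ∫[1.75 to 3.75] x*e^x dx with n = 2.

f(x) = x*e^x
a = 1.75, b = 3.75, n = 2
h = (b - a)/n = 1.000000

Trapezoidal rule: (h/2)[f(x₀) + 2f(x₁) + 2f(x₂) + ... + f(xₙ)]

x_0 = 1.7500, f(x_0) = 10.070555, coefficient = 1
x_1 = 2.7500, f(x_1) = 43.017238, coefficient = 2
x_2 = 3.7500, f(x_2) = 159.454058, coefficient = 1

I ≈ (1.000000/2) × 255.559088 = 127.779544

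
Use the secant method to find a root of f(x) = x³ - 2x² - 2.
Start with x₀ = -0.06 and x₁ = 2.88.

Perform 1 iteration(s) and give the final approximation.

f(x) = x³ - 2x² - 2
x₀ = -0.06, x₁ = 2.88

Secant formula: x_{n+1} = x_n - f(x_n)(x_n - x_{n-1})/(f(x_n) - f(x_{n-1}))

Iteration 1:
  f(-0.060000) = -2.007416
  f(2.880000) = 5.299072
  x_2 = 2.880000 - 5.299072×(2.880000 - (-0.060000))/(5.299072 - (-2.007416))
       = 0.747748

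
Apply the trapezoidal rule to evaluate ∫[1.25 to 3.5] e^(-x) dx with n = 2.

f(x) = e^(-x)
a = 1.25, b = 3.5, n = 2
h = (b - a)/n = 1.125000

Trapezoidal rule: (h/2)[f(x₀) + 2f(x₁) + 2f(x₂) + ... + f(xₙ)]

x_0 = 1.2500, f(x_0) = 0.286505, coefficient = 1
x_1 = 2.3750, f(x_1) = 0.093014, coefficient = 2
x_2 = 3.5000, f(x_2) = 0.030197, coefficient = 1

I ≈ (1.125000/2) × 0.502731 = 0.282786
Exact value: 0.256307
Error: 0.026479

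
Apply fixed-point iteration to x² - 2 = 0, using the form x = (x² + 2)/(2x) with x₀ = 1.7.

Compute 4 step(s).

Equation: x² - 2 = 0
Fixed-point form: x = (x² + 2)/(2x)
x₀ = 1.7

x_1 = g(1.700000) = 1.438235
x_2 = g(1.438235) = 1.414414
x_3 = g(1.414414) = 1.414214
x_4 = g(1.414214) = 1.414214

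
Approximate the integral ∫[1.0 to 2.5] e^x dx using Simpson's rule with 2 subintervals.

f(x) = e^x
a = 1.0, b = 2.5, n = 2
h = (b - a)/n = 0.750000

Simpson's rule: (h/3)[f(x₀) + 4f(x₁) + 2f(x₂) + ... + f(xₙ)]

x_0 = 1.0000, f(x_0) = 2.718282, coefficient = 1
x_1 = 1.7500, f(x_1) = 5.754603, coefficient = 4
x_2 = 2.5000, f(x_2) = 12.182494, coefficient = 1

I ≈ (0.750000/3) × 37.919186 = 9.479797
Exact value: 9.464212
Error: 0.015584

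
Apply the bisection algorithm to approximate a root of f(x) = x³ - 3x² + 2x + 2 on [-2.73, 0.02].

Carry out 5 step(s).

f(x) = x³ - 3x² + 2x + 2
Initial interval: [-2.73, 0.02]

Iteration 1:
  c_1 = (-2.730000 + 0.020000)/2 = -1.355000
  f(c_1) = f(-1.355000) = -8.705889
  f(a) × f(c) ≥ 0, new interval: [-1.355000, 0.020000]
Iteration 2:
  c_2 = (-1.355000 + 0.020000)/2 = -0.667500
  f(c_2) = f(-0.667500) = -0.969078
  f(a) × f(c) ≥ 0, new interval: [-0.667500, 0.020000]
Iteration 3:
  c_3 = (-0.667500 + 0.020000)/2 = -0.323750
  f(c_3) = f(-0.323750) = 1.004124
  f(a) × f(c) < 0, new interval: [-0.667500, -0.323750]
Iteration 4:
  c_4 = (-0.667500 + (-0.323750))/2 = -0.495625
  f(c_4) = f(-0.495625) = 0.150070
  f(a) × f(c) < 0, new interval: [-0.667500, -0.495625]
Iteration 5:
  c_5 = (-0.667500 + (-0.495625))/2 = -0.581562
  f(c_5) = f(-0.581562) = -0.374463
  f(a) × f(c) ≥ 0, new interval: [-0.581562, -0.495625]

After 5 iteration(s), the approximation is c_5 = -0.581562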